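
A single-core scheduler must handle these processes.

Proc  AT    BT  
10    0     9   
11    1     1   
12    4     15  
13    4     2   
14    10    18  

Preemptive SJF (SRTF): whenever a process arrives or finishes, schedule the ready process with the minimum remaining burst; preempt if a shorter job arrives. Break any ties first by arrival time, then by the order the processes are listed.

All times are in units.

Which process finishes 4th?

12

Schedule: | 10 0-1 | 11 1-2 | 10 2-4 | 13 4-6 | 10 6-12 | 12 12-27 | 14 27-45 |
Completion: 10=12  11=2  12=27  13=6  14=45
Turnaround (C−A): 10=12  11=1  12=23  13=2  14=35
Finish order: 11 → 13 → 10 → 12 → 14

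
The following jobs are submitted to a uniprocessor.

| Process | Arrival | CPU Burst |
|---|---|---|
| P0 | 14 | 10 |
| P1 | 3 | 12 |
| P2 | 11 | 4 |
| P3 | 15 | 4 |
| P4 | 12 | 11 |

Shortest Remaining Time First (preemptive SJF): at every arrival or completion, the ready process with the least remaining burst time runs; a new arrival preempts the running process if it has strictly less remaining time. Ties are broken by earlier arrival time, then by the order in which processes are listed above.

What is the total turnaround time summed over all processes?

79

Schedule: | idle 0-3 | P1 3-15 | P2 15-19 | P3 19-23 | P0 23-33 | P4 33-44 |
Completion: P0=33  P1=15  P2=19  P3=23  P4=44
Turnaround (C−A): P0=19  P1=12  P2=8  P3=8  P4=32
Turnaround = completion − arrival: P0=19, P1=12, P2=8, P3=8, P4=32
Total turnaround = 19 + 12 + 8 + 8 + 32 = 79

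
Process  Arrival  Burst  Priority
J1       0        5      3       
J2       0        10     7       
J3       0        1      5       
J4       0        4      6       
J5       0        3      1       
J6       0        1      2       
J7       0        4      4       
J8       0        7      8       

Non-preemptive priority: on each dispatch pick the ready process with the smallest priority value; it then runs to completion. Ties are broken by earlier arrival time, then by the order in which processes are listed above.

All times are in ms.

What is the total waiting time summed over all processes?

89

Schedule: | J5 0-3 | J6 3-4 | J1 4-9 | J7 9-13 | J3 13-14 | J4 14-18 | J2 18-28 | J8 28-35 |
Completion: J1=9  J2=28  J3=14  J4=18  J5=3  J6=4  J7=13  J8=35
Turnaround (C−A): J1=9  J2=28  J3=14  J4=18  J5=3  J6=4  J7=13  J8=35
Waiting = turnaround − burst: J1=4, J2=18, J3=13, J4=14, J5=0, J6=3, J7=9, J8=28
Total waiting = 4 + 18 + 13 + 14 + 0 + 3 + 9 + 28 = 89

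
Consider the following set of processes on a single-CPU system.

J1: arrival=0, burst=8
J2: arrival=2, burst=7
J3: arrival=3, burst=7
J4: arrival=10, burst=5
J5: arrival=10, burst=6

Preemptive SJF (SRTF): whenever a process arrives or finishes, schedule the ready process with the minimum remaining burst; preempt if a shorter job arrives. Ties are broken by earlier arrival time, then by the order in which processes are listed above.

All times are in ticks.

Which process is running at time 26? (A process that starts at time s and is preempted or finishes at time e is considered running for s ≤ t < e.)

Timeline: | J1 0-8 | J2 8-15 | J4 15-20 | J5 20-26 | J3 26-33 |
Completion: J1=8  J2=15  J3=33  J4=20  J5=26
Turnaround (C−A): J1=8  J2=13  J3=30  J4=10  J5=16

J3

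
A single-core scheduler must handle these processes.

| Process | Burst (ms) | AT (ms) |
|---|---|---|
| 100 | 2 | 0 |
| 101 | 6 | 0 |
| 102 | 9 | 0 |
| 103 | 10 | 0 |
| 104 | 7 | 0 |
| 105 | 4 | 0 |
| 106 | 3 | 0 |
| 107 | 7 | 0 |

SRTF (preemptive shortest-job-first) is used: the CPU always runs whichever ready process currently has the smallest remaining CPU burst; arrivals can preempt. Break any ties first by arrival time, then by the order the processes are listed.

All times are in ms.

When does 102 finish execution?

Schedule: | 100 0-2 | 106 2-5 | 105 5-9 | 101 9-15 | 104 15-22 | 107 22-29 | 102 29-38 | 103 38-48 |
Completion: 100=2  101=15  102=38  103=48  104=22  105=9  106=5  107=29

38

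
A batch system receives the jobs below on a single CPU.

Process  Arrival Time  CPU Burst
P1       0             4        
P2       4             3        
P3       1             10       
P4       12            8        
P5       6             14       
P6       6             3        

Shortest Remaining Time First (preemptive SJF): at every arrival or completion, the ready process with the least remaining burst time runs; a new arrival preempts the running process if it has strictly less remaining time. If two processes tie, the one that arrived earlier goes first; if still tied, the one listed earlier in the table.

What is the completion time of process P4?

Gantt: | P1 0-4 | P2 4-7 | P6 7-10 | P3 10-20 | P4 20-28 | P5 28-42 |
Completion: P1=4  P2=7  P3=20  P4=28  P5=42  P6=10
Turnaround (C−A): P1=4  P2=3  P3=19  P4=16  P5=36  P6=4

28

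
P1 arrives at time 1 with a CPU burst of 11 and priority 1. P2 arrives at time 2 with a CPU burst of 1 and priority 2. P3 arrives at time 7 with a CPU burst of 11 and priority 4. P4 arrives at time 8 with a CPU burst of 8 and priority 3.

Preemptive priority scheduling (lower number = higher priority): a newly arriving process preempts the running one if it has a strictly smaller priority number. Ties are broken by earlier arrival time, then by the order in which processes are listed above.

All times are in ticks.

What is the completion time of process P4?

21

Timeline: | idle 0-1 | P1 1-12 | P2 12-13 | P4 13-21 | P3 21-32 |
Completion: P1=12  P2=13  P3=32  P4=21
Turnaround (C−A): P1=11  P2=11  P3=25  P4=13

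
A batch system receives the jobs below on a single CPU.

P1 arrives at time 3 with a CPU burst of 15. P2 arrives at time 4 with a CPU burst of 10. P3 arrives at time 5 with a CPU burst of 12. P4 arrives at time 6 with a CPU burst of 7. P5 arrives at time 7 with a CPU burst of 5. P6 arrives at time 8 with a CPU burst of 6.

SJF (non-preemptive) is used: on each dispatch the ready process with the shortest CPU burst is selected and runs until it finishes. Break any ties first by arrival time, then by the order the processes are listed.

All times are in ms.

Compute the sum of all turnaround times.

177

Gantt: | idle 0-3 | P1 3-18 | P5 18-23 | P6 23-29 | P4 29-36 | P2 36-46 | P3 46-58 |
Completion: P1=18  P2=46  P3=58  P4=36  P5=23  P6=29
Turnaround (C−A): P1=15  P2=42  P3=53  P4=30  P5=16  P6=21
Turnaround = completion − arrival: P1=15, P2=42, P3=53, P4=30, P5=16, P6=21
Total turnaround = 15 + 42 + 53 + 30 + 16 + 21 = 177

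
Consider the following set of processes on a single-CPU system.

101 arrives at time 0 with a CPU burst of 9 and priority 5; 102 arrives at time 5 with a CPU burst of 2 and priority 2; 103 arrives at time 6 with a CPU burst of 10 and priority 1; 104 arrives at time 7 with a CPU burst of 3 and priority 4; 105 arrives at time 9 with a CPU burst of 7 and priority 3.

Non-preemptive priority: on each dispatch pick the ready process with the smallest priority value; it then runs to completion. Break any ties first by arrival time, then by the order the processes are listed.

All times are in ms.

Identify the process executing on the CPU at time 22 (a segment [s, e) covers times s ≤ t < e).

105

Schedule: | 101 0-9 | 103 9-19 | 102 19-21 | 105 21-28 | 104 28-31 |
Completion: 101=9  102=21  103=19  104=31  105=28
Turnaround (C−A): 101=9  102=16  103=13  104=24  105=19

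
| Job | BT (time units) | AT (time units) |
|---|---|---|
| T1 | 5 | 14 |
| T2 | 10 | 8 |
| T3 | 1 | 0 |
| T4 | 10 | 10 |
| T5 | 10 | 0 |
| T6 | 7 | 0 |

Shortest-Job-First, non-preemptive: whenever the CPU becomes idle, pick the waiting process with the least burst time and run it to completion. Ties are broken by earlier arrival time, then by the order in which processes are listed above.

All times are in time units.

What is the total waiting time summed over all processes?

Schedule: | T3 0-1 | T6 1-8 | T5 8-18 | T1 18-23 | T2 23-33 | T4 33-43 |
Completion: T1=23  T2=33  T3=1  T4=43  T5=18  T6=8
Turnaround (C−A): T1=9  T2=25  T3=1  T4=33  T5=18  T6=8
Waiting = turnaround − burst: T1=4, T2=15, T3=0, T4=23, T5=8, T6=1
Total waiting = 4 + 15 + 0 + 23 + 8 + 1 = 51

51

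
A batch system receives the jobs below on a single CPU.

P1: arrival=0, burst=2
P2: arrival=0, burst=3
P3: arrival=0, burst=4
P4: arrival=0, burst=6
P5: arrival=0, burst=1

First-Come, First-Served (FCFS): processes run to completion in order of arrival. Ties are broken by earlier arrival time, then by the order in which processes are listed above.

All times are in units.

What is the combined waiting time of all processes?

Schedule: | P1 0-2 | P2 2-5 | P3 5-9 | P4 9-15 | P5 15-16 |
Completion: P1=2  P2=5  P3=9  P4=15  P5=16
Waiting = turnaround − burst: P1=0, P2=2, P3=5, P4=9, P5=15
Total waiting = 0 + 2 + 5 + 9 + 15 = 31

31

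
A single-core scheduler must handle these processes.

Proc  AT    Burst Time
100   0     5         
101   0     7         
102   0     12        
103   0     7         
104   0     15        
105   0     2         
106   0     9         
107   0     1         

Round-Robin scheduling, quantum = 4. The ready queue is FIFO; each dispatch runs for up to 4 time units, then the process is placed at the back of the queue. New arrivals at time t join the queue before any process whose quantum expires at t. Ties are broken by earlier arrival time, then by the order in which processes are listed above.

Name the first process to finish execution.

Schedule: | 100 0-4 | 101 4-8 | 102 8-12 | 103 12-16 | 104 16-20 | 105 20-22 | 106 22-26 | 107 26-27 | 100 27-28 | 101 28-31 | 102 31-35 | 103 35-38 | 104 38-42 | 106 42-46 | 102 46-50 | 104 50-54 | 106 54-55 | 104 55-58 |
Completion: 100=28  101=31  102=50  103=38  104=58  105=22  106=55  107=27
Turnaround (C−A): 100=28  101=31  102=50  103=38  104=58  105=22  106=55  107=27
Finish order: 105 → 107 → 100 → 101 → 103 → 102 → 106 → 104

105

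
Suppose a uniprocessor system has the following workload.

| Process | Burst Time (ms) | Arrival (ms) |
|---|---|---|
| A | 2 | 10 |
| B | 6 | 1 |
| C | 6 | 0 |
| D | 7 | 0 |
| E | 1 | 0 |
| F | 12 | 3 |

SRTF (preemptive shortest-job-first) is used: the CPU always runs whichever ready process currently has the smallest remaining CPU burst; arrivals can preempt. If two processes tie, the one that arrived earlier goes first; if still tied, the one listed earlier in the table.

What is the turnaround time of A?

2

Gantt: | E 0-1 | C 1-7 | B 7-10 | A 10-12 | B 12-15 | D 15-22 | F 22-34 |
Completion: A=12  B=15  C=7  D=22  E=1  F=34
Turnaround (C−A): A=2  B=14  C=7  D=22  E=1  F=31
Turnaround(A) = completion − arrival = 12 − 10 = 2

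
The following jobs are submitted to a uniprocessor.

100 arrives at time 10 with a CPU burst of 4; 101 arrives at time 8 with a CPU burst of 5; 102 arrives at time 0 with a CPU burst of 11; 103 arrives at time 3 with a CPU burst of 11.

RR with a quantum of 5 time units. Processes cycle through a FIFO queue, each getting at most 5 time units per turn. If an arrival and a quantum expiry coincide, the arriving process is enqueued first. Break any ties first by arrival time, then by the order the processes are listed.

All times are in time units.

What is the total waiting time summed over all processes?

53

Timeline: | 102 0-5 | 103 5-10 | 102 10-15 | 101 15-20 | 100 20-24 | 103 24-29 | 102 29-30 | 103 30-31 |
Completion: 100=24  101=20  102=30  103=31
Waiting = turnaround − burst: 100=10, 101=7, 102=19, 103=17
Total waiting = 10 + 7 + 19 + 17 = 53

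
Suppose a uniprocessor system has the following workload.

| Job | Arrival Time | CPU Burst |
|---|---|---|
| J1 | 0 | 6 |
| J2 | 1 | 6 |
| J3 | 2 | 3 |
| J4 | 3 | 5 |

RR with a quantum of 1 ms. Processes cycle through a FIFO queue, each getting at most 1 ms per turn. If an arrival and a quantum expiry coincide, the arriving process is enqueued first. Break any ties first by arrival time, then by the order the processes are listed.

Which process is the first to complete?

J3

Timeline: | J1 0-1 | J2 1-2 | J1 2-3 | J3 3-4 | J2 4-5 | J4 5-6 | J1 6-7 | J3 7-8 | J2 8-9 | J4 9-10 | J1 10-11 | J3 11-12 | J2 12-13 | J4 13-14 | J1 14-15 | J2 15-16 | J4 16-17 | J1 17-18 | J2 18-19 | J4 19-20 |
Completion: J1=18  J2=19  J3=12  J4=20
Finish order: J3 → J1 → J2 → J4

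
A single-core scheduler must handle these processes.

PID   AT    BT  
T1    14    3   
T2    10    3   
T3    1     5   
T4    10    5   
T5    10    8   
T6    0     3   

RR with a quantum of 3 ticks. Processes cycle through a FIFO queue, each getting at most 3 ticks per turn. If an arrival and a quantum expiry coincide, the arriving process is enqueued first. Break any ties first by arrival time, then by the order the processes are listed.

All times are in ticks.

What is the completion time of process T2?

Timeline: | T6 0-3 | T3 3-8 | idle 8-10 | T2 10-13 | T4 13-16 | T5 16-19 | T1 19-22 | T4 22-24 | T5 24-29 |
Completion: T1=22  T2=13  T3=8  T4=24  T5=29  T6=3

13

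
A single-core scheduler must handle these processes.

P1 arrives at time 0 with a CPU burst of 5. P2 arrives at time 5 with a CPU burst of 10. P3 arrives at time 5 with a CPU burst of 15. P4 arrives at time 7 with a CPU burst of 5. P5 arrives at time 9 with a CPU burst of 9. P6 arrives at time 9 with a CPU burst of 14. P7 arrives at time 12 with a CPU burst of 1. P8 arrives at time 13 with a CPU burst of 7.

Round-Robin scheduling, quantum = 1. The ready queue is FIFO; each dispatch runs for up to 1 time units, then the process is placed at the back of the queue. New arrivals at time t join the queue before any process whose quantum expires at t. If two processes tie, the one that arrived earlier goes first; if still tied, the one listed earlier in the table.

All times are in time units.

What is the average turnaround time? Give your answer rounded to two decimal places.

Gantt: | P1 0-5 | P2 5-6 | P3 6-7 | P2 7-8 | P4 8-9 | P3 9-10 | P2 10-11 | P5 11-12 | P6 12-13 | P4 13-14 | P3 14-15 | P2 15-16 | P7 16-17 | P5 17-18 | P8 18-19 | P6 19-20 | P4 20-21 | P3 21-22 | P2 22-23 | P5 23-24 | P8 24-25 | P6 25-26 | P4 26-27 | P3 27-28 | P2 28-29 | P5 29-30 | P8 30-31 | P6 31-32 | P4 32-33 | P3 33-34 | P2 34-35 | P5 35-36 | P8 36-37 | P6 37-38 | P3 38-39 | P2 39-40 | P5 40-41 | P8 41-42 | P6 42-43 | P3 43-44 | P2 44-45 | P5 45-46 | P8 46-47 | P6 47-48 | P3 48-49 | P2 49-50 | P5 50-51 | P8 51-52 | P6 52-53 | P3 53-54 | P5 54-55 | P6 55-56 | P3 56-57 | P6 57-58 | P3 58-59 | P6 59-60 | P3 60-61 | P6 61-62 | P3 62-63 | P6 63-64 | P3 64-65 | P6 65-66 |
Completion: P1=5  P2=50  P3=65  P4=33  P5=55  P6=66  P7=17  P8=52
Turnaround (C−A): P1=5  P2=45  P3=60  P4=26  P5=46  P6=57  P7=5  P8=39
Turnaround times: P1=5, P2=45, P3=60, P4=26, P5=46, P6=57, P7=5, P8=39
Average turnaround = (5+45+60+26+46+57+5+39) / 8 = 283/8 = 35.38

35.38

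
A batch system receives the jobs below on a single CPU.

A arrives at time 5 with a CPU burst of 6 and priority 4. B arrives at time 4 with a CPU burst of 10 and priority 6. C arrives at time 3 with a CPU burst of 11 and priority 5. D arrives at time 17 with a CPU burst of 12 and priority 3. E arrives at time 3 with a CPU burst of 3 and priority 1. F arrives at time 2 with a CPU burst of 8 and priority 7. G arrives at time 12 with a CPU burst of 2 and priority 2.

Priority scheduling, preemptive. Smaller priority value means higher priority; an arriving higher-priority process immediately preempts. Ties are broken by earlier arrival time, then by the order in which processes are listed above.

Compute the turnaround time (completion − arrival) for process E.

3

Timeline: | idle 0-2 | F 2-3 | E 3-6 | A 6-12 | G 12-14 | C 14-17 | D 17-29 | C 29-37 | B 37-47 | F 47-54 |
Completion: A=12  B=47  C=37  D=29  E=6  F=54  G=14
Turnaround (C−A): A=7  B=43  C=34  D=12  E=3  F=52  G=2
Turnaround(E) = completion − arrival = 6 − 3 = 3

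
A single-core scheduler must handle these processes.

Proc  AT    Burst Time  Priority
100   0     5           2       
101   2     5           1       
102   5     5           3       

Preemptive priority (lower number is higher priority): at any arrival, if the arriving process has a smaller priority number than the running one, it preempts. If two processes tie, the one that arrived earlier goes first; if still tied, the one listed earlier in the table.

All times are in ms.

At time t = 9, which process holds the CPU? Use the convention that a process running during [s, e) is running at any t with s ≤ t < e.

100

Timeline: | 100 0-2 | 101 2-7 | 100 7-10 | 102 10-15 |
Completion: 100=10  101=7  102=15
Turnaround (C−A): 100=10  101=5  102=10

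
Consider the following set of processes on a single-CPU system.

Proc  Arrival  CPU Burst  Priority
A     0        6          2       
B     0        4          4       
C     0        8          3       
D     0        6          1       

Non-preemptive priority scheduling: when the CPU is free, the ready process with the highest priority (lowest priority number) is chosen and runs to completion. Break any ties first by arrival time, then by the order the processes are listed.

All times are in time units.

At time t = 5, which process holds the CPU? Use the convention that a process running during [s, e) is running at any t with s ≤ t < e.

Timeline: | D 0-6 | A 6-12 | C 12-20 | B 20-24 |
Completion: A=12  B=24  C=20  D=6
Turnaround (C−A): A=12  B=24  C=20  D=6

D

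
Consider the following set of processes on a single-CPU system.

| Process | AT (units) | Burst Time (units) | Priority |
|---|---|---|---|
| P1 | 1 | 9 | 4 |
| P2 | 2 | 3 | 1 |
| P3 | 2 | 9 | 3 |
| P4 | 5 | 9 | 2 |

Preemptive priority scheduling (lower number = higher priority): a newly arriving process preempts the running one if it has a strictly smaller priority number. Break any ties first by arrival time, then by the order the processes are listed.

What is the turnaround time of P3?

Schedule: | idle 0-1 | P1 1-2 | P2 2-5 | P4 5-14 | P3 14-23 | P1 23-31 |
Completion: P1=31  P2=5  P3=23  P4=14
Turnaround(P3) = completion − arrival = 23 − 2 = 21

21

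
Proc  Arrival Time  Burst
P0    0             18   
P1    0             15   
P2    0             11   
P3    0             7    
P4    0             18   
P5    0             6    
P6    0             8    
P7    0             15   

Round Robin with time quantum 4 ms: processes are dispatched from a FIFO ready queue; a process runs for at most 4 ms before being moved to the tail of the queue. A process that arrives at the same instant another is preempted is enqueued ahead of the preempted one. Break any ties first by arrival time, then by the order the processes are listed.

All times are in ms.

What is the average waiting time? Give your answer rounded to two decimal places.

Schedule: | P0 0-4 | P1 4-8 | P2 8-12 | P3 12-16 | P4 16-20 | P5 20-24 | P6 24-28 | P7 28-32 | P0 32-36 | P1 36-40 | P2 40-44 | P3 44-47 | P4 47-51 | P5 51-53 | P6 53-57 | P7 57-61 | P0 61-65 | P1 65-69 | P2 69-72 | P4 72-76 | P7 76-80 | P0 80-84 | P1 84-87 | P4 87-91 | P7 91-94 | P0 94-96 | P4 96-98 |
Completion: P0=96  P1=87  P2=72  P3=47  P4=98  P5=53  P6=57  P7=94
Waiting times: P0=78, P1=72, P2=61, P3=40, P4=80, P5=47, P6=49, P7=79
Average waiting = (78+72+61+40+80+47+49+79) / 8 = 506/8 = 63.25

63.25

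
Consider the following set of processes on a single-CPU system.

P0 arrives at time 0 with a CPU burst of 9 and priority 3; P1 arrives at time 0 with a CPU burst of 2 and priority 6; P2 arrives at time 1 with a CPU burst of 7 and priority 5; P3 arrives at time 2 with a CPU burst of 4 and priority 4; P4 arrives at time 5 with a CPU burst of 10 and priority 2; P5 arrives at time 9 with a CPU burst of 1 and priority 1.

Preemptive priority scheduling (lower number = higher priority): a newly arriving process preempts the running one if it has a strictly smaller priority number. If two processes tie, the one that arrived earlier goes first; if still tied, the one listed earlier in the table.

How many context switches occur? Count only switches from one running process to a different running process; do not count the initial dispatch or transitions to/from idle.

Timeline: | P0 0-5 | P4 5-9 | P5 9-10 | P4 10-16 | P0 16-20 | P3 20-24 | P2 24-31 | P1 31-33 |
Completion: P0=20  P1=33  P2=31  P3=24  P4=16  P5=10
Turnaround (C−A): P0=20  P1=33  P2=30  P3=22  P4=11  P5=1

7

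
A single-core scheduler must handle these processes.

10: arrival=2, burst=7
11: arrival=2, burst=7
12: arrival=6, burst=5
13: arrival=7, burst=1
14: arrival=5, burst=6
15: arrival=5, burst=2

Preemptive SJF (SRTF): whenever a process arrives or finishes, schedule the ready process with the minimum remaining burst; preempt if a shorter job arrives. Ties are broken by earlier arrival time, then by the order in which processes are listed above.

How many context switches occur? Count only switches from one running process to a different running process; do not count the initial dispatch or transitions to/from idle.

6

Gantt: | idle 0-2 | 10 2-5 | 15 5-7 | 13 7-8 | 10 8-12 | 12 12-17 | 14 17-23 | 11 23-30 |
Completion: 10=12  11=30  12=17  13=8  14=23  15=7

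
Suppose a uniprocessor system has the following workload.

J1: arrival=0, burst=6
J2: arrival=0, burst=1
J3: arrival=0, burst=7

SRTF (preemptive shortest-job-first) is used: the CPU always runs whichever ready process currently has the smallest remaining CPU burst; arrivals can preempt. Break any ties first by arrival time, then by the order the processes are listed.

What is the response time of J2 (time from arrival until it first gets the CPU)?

0

Schedule: | J2 0-1 | J1 1-7 | J3 7-14 |
Completion: J1=7  J2=1  J3=14
Turnaround (C−A): J1=7  J2=1  J3=14
Response(J2) = first start − arrival = 0 − 0 = 0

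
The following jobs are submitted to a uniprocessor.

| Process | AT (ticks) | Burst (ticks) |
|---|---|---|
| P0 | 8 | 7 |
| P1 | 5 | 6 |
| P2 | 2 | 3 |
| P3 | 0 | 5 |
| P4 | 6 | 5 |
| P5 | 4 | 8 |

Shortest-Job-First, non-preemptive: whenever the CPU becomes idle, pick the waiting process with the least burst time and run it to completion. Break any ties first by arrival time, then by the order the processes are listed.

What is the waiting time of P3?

0

Gantt: | P3 0-5 | P2 5-8 | P4 8-13 | P1 13-19 | P0 19-26 | P5 26-34 |
Completion: P0=26  P1=19  P2=8  P3=5  P4=13  P5=34
Turnaround (C−A): P0=18  P1=14  P2=6  P3=5  P4=7  P5=30
Waiting(P3) = turnaround − burst = 5 − 5 = 0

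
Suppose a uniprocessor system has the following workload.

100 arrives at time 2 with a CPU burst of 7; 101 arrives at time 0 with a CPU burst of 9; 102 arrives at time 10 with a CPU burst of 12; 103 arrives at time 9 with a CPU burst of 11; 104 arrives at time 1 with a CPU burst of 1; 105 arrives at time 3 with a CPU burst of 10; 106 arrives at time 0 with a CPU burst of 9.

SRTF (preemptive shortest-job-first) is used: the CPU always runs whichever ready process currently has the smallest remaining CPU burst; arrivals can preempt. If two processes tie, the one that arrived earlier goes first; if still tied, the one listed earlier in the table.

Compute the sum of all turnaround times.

171

Schedule: | 101 0-1 | 104 1-2 | 100 2-9 | 101 9-17 | 106 17-26 | 105 26-36 | 103 36-47 | 102 47-59 |
Completion: 100=9  101=17  102=59  103=47  104=2  105=36  106=26
Turnaround (C−A): 100=7  101=17  102=49  103=38  104=1  105=33  106=26
Turnaround = completion − arrival: 100=7, 101=17, 102=49, 103=38, 104=1, 105=33, 106=26
Total turnaround = 7 + 17 + 49 + 38 + 1 + 33 + 26 = 171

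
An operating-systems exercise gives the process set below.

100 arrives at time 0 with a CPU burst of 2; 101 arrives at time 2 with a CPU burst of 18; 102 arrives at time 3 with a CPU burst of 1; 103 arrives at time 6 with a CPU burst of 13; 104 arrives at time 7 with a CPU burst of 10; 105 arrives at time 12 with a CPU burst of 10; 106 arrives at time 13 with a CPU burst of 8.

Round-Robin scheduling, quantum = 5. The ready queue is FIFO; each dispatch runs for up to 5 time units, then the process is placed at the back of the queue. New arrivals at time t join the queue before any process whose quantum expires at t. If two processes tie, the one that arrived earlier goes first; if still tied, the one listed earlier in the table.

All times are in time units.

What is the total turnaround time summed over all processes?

Timeline: | 100 0-2 | 101 2-7 | 102 7-8 | 103 8-13 | 104 13-18 | 101 18-23 | 105 23-28 | 106 28-33 | 103 33-38 | 104 38-43 | 101 43-48 | 105 48-53 | 106 53-56 | 103 56-59 | 101 59-62 |
Completion: 100=2  101=62  102=8  103=59  104=43  105=53  106=56
Turnaround = completion − arrival: 100=2, 101=60, 102=5, 103=53, 104=36, 105=41, 106=43
Total turnaround = 2 + 60 + 5 + 53 + 36 + 41 + 43 = 240

240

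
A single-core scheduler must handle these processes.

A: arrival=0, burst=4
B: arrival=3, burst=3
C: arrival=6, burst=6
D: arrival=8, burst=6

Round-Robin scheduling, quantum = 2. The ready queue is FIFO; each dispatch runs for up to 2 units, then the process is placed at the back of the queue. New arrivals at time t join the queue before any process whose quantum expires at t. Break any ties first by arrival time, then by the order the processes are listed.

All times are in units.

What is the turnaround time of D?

Schedule: | A 0-4 | B 4-6 | C 6-8 | B 8-9 | D 9-11 | C 11-13 | D 13-15 | C 15-17 | D 17-19 |
Completion: A=4  B=9  C=17  D=19
Turnaround(D) = completion − arrival = 19 − 8 = 11

11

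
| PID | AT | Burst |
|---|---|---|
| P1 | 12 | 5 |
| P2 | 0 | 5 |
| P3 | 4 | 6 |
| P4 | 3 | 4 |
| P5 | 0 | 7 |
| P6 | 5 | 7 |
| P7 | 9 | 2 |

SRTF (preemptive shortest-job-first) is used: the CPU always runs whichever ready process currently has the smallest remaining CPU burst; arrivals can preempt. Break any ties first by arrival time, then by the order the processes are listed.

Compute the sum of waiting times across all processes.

60

Schedule: | P2 0-5 | P4 5-9 | P7 9-11 | P3 11-17 | P1 17-22 | P5 22-29 | P6 29-36 |
Completion: P1=22  P2=5  P3=17  P4=9  P5=29  P6=36  P7=11
Waiting = turnaround − burst: P1=5, P2=0, P3=7, P4=2, P5=22, P6=24, P7=0
Total waiting = 5 + 0 + 7 + 2 + 22 + 24 + 0 = 60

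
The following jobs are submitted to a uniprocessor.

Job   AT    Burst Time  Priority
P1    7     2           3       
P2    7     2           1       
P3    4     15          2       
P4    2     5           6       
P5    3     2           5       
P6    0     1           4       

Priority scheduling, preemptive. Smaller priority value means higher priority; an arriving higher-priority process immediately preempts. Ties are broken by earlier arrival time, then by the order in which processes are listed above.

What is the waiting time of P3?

Gantt: | P6 0-1 | idle 1-2 | P4 2-3 | P5 3-4 | P3 4-7 | P2 7-9 | P3 9-21 | P1 21-23 | P5 23-24 | P4 24-28 |
Completion: P1=23  P2=9  P3=21  P4=28  P5=24  P6=1
Turnaround (C−A): P1=16  P2=2  P3=17  P4=26  P5=21  P6=1
Waiting(P3) = turnaround − burst = 17 − 15 = 2

2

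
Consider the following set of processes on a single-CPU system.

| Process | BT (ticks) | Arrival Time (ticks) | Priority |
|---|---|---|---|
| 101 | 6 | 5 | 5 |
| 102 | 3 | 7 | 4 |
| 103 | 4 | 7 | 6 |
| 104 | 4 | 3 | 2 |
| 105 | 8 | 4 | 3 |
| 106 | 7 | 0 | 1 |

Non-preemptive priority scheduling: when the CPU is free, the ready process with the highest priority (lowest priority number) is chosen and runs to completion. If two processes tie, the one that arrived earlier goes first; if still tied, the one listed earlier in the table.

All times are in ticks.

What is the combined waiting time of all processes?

61

Gantt: | 106 0-7 | 104 7-11 | 105 11-19 | 102 19-22 | 101 22-28 | 103 28-32 |
Completion: 101=28  102=22  103=32  104=11  105=19  106=7
Turnaround (C−A): 101=23  102=15  103=25  104=8  105=15  106=7
Waiting = turnaround − burst: 101=17, 102=12, 103=21, 104=4, 105=7, 106=0
Total waiting = 17 + 12 + 21 + 4 + 7 + 0 = 61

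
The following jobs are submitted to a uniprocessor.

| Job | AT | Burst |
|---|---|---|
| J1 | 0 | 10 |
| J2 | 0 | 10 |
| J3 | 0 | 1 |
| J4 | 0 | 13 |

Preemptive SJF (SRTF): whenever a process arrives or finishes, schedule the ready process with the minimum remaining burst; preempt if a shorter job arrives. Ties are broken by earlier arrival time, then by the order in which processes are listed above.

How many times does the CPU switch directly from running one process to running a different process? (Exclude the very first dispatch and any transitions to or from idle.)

Timeline: | J3 0-1 | J1 1-11 | J2 11-21 | J4 21-34 |
Completion: J1=11  J2=21  J3=1  J4=34

3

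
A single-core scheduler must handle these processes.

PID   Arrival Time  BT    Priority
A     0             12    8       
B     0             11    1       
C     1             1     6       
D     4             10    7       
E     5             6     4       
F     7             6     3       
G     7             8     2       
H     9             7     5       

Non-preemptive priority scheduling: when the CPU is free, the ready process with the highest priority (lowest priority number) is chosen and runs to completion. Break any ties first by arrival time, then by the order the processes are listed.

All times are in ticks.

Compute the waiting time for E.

Schedule: | B 0-11 | G 11-19 | F 19-25 | E 25-31 | H 31-38 | C 38-39 | D 39-49 | A 49-61 |
Completion: A=61  B=11  C=39  D=49  E=31  F=25  G=19  H=38
Waiting(E) = turnaround − burst = 26 − 6 = 20

20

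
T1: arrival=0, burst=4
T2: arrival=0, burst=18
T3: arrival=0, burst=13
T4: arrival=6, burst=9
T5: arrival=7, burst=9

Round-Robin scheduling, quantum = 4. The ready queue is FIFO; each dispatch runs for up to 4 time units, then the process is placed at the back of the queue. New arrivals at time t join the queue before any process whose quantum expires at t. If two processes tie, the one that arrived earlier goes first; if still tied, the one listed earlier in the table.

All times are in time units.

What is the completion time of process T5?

Gantt: | T1 0-4 | T2 4-8 | T3 8-12 | T4 12-16 | T5 16-20 | T2 20-24 | T3 24-28 | T4 28-32 | T5 32-36 | T2 36-40 | T3 40-44 | T4 44-45 | T5 45-46 | T2 46-50 | T3 50-51 | T2 51-53 |
Completion: T1=4  T2=53  T3=51  T4=45  T5=46
Turnaround (C−A): T1=4  T2=53  T3=51  T4=39  T5=39

46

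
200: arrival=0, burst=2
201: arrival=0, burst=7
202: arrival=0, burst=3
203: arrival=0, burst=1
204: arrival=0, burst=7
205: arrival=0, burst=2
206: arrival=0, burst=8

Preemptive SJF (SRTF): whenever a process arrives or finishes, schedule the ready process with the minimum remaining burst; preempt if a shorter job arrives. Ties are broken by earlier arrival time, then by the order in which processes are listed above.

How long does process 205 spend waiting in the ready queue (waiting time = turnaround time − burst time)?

3

Timeline: | 203 0-1 | 200 1-3 | 205 3-5 | 202 5-8 | 201 8-15 | 204 15-22 | 206 22-30 |
Completion: 200=3  201=15  202=8  203=1  204=22  205=5  206=30
Turnaround (C−A): 200=3  201=15  202=8  203=1  204=22  205=5  206=30
Waiting(205) = turnaround − burst = 5 − 2 = 3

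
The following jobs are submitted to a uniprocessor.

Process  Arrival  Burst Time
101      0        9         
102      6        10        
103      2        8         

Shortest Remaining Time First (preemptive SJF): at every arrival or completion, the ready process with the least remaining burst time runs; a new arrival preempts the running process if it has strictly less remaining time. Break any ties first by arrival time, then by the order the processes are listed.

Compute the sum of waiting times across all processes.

18

Schedule: | 101 0-9 | 103 9-17 | 102 17-27 |
Completion: 101=9  102=27  103=17
Turnaround (C−A): 101=9  102=21  103=15
Waiting = turnaround − burst: 101=0, 102=11, 103=7
Total waiting = 0 + 11 + 7 = 18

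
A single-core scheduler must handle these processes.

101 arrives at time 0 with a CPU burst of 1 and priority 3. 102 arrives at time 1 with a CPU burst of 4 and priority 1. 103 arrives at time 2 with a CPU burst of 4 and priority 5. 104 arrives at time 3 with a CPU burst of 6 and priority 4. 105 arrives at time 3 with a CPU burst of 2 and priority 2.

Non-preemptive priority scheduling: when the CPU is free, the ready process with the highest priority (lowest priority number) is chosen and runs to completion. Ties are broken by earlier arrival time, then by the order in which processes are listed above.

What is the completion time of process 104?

Schedule: | 101 0-1 | 102 1-5 | 105 5-7 | 104 7-13 | 103 13-17 |
Completion: 101=1  102=5  103=17  104=13  105=7
Turnaround (C−A): 101=1  102=4  103=15  104=10  105=4

13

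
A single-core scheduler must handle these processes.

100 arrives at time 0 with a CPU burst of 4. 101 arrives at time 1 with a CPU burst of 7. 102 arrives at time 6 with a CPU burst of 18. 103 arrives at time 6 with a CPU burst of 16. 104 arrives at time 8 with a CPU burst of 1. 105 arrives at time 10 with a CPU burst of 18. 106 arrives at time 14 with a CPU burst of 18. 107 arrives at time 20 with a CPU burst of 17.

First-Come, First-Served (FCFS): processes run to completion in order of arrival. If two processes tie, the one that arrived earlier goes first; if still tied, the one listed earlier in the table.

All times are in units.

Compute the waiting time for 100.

0

Timeline: | 100 0-4 | 101 4-11 | 102 11-29 | 103 29-45 | 104 45-46 | 105 46-64 | 106 64-82 | 107 82-99 |
Completion: 100=4  101=11  102=29  103=45  104=46  105=64  106=82  107=99
Waiting(100) = turnaround − burst = 4 − 4 = 0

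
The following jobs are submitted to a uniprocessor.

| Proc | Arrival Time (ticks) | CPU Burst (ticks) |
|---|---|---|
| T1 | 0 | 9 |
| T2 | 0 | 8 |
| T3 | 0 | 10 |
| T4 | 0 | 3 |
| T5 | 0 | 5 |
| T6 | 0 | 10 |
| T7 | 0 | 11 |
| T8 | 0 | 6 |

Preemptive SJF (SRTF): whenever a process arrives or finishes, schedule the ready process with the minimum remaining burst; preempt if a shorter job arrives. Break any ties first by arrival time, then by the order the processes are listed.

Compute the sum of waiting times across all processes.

170

Schedule: | T4 0-3 | T5 3-8 | T8 8-14 | T2 14-22 | T1 22-31 | T3 31-41 | T6 41-51 | T7 51-62 |
Completion: T1=31  T2=22  T3=41  T4=3  T5=8  T6=51  T7=62  T8=14
Waiting = turnaround − burst: T1=22, T2=14, T3=31, T4=0, T5=3, T6=41, T7=51, T8=8
Total waiting = 22 + 14 + 31 + 0 + 3 + 41 + 51 + 8 = 170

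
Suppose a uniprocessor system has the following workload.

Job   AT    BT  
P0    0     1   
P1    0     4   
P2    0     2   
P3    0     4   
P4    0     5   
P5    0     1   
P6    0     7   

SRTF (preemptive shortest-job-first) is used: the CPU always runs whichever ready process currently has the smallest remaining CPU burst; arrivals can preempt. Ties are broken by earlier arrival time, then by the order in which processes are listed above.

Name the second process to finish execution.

P5

Timeline: | P0 0-1 | P5 1-2 | P2 2-4 | P1 4-8 | P3 8-12 | P4 12-17 | P6 17-24 |
Completion: P0=1  P1=8  P2=4  P3=12  P4=17  P5=2  P6=24
Turnaround (C−A): P0=1  P1=8  P2=4  P3=12  P4=17  P5=2  P6=24
Finish order: P0 → P5 → P2 → P1 → P3 → P4 → P6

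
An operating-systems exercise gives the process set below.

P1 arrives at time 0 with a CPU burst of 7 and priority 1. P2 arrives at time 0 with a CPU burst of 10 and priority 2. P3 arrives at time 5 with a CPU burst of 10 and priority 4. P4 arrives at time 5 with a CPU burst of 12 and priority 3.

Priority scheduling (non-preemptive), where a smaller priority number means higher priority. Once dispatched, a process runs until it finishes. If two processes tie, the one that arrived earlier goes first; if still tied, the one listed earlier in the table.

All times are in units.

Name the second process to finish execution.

Timeline: | P1 0-7 | P2 7-17 | P4 17-29 | P3 29-39 |
Completion: P1=7  P2=17  P3=39  P4=29
Turnaround (C−A): P1=7  P2=17  P3=34  P4=24
Finish order: P1 → P2 → P4 → P3

P2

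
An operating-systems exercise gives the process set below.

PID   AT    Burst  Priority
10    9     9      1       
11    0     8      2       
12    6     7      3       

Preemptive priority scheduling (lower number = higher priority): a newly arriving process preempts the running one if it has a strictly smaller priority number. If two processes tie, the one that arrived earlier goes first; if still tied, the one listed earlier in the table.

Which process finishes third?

Schedule: | 11 0-8 | 12 8-9 | 10 9-18 | 12 18-24 |
Completion: 10=18  11=8  12=24
Finish order: 11 → 10 → 12

12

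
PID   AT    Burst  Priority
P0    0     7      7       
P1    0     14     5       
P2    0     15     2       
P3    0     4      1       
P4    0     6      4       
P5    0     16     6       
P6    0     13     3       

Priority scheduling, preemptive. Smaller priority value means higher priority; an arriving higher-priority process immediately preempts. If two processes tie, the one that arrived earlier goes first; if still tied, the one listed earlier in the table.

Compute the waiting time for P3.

0

Gantt: | P3 0-4 | P2 4-19 | P6 19-32 | P4 32-38 | P1 38-52 | P5 52-68 | P0 68-75 |
Completion: P0=75  P1=52  P2=19  P3=4  P4=38  P5=68  P6=32
Waiting(P3) = turnaround − burst = 4 − 4 = 0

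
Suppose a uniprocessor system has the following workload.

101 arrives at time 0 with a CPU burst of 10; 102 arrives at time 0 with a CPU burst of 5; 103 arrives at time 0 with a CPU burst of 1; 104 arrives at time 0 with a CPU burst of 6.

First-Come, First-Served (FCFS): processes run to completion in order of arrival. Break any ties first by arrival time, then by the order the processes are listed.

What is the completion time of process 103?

16

Schedule: | 101 0-10 | 102 10-15 | 103 15-16 | 104 16-22 |
Completion: 101=10  102=15  103=16  104=22
Turnaround (C−A): 101=10  102=15  103=16  104=22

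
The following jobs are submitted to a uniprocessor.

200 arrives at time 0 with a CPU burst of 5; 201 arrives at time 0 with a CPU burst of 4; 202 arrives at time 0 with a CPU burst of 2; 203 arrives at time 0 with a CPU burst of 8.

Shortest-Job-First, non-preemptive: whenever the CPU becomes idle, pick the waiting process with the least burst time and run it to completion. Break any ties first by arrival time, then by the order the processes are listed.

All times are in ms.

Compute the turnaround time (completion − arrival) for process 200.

11

Schedule: | 202 0-2 | 201 2-6 | 200 6-11 | 203 11-19 |
Completion: 200=11  201=6  202=2  203=19
Turnaround (C−A): 200=11  201=6  202=2  203=19
Turnaround(200) = completion − arrival = 11 − 0 = 11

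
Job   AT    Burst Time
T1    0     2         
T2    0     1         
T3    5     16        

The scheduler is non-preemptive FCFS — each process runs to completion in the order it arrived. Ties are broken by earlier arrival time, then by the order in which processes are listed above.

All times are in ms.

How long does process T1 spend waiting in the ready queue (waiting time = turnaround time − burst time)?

0

Timeline: | T1 0-2 | T2 2-3 | idle 3-5 | T3 5-21 |
Completion: T1=2  T2=3  T3=21
Waiting(T1) = turnaround − burst = 2 − 2 = 0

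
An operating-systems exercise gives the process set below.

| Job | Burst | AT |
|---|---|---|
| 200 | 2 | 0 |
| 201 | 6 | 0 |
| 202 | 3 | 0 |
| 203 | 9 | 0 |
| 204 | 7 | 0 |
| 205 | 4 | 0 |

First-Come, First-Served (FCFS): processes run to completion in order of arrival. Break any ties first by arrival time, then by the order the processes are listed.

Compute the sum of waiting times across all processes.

68

Schedule: | 200 0-2 | 201 2-8 | 202 8-11 | 203 11-20 | 204 20-27 | 205 27-31 |
Completion: 200=2  201=8  202=11  203=20  204=27  205=31
Turnaround (C−A): 200=2  201=8  202=11  203=20  204=27  205=31
Waiting = turnaround − burst: 200=0, 201=2, 202=8, 203=11, 204=20, 205=27
Total waiting = 0 + 2 + 8 + 11 + 20 + 27 = 68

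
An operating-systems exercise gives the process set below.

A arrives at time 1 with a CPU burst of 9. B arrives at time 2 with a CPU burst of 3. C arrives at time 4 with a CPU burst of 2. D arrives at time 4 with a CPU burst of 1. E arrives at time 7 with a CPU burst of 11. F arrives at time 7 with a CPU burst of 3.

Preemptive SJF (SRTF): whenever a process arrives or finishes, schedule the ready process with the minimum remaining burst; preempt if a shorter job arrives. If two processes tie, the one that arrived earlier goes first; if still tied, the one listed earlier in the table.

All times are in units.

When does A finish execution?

19

Gantt: | idle 0-1 | A 1-2 | B 2-5 | D 5-6 | C 6-8 | F 8-11 | A 11-19 | E 19-30 |
Completion: A=19  B=5  C=8  D=6  E=30  F=11
Turnaround (C−A): A=18  B=3  C=4  D=2  E=23  F=4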